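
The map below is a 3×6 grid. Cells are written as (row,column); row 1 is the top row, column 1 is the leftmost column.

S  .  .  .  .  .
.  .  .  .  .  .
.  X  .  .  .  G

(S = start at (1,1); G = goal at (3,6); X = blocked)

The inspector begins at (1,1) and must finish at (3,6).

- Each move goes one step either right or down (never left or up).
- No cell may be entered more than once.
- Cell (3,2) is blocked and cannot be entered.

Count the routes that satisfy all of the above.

18

A right/down-only route from (1,1) to (3,6) makes exactly 2 down-moves and 5 right-moves in some order.
With no other constraints that would be C(7,2) = 21 routes.
Subtract routes through each blocked cell (inclusion–exclusion for overlaps): − through (3,2): 3 → 18.
That gives 18 routes.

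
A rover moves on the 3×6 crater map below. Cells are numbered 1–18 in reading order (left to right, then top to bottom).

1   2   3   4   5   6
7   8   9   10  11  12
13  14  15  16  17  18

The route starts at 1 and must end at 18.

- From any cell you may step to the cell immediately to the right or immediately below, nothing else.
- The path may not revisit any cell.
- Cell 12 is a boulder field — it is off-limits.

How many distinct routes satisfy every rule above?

15

A right/down-only route from 1 to 18 makes exactly 2 down-moves and 5 right-moves in some order.
With no other constraints that would be C(7,2) = 21 routes.
Subtract routes through each blocked cell (inclusion–exclusion for overlaps): − through 12: 6 → 15.
That gives 15 routes.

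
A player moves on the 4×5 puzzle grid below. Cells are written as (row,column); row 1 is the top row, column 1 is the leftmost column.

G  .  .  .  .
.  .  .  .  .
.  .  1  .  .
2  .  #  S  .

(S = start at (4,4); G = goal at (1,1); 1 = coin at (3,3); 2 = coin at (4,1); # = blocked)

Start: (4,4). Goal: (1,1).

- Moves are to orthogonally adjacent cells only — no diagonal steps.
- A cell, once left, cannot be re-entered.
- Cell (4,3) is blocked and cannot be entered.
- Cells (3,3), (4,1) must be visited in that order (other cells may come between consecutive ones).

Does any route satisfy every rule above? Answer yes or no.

One route that works: (4,4) → (3,4) → (3,3) → (3,2) → (4,2) → (4,1) → (3,1) → (2,1) → (1,1).

yes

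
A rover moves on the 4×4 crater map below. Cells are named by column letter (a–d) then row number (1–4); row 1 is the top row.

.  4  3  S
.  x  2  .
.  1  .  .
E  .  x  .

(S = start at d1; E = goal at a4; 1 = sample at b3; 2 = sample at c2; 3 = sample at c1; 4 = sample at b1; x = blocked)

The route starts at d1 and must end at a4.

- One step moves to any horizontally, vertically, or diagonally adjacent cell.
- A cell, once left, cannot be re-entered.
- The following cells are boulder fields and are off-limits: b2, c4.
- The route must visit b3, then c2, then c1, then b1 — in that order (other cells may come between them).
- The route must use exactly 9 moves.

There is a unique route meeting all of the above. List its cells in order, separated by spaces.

The waypoints must appear in the order b3, c2, c1, b1, with no cell reused.
Route from d1: down 1 to d2, down-left 1 to c3, left 1 to b3, up-right 1 to c2, up 1 to c1, left 1 to b1, down-left 1 to a2, down 2 to a4 — 9 moves in all.
Check: order respected (1 at step 3, 2 at step 4, 3 at step 5, 4 at step 6); 9 moves as required.

d1 d2 c3 b3 c2 c1 b1 a2 a3 a4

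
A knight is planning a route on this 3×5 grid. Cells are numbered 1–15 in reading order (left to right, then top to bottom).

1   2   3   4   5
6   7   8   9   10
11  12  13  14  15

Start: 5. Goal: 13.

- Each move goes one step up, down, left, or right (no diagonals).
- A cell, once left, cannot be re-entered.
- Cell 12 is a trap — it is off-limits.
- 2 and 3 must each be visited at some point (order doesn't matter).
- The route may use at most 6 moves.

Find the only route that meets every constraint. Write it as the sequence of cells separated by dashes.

The budget equals the shortest possible length, so every move has to be on a shortest route through the required cells.
Route from 5: 3× left (reaching 2), down to 7, right to 8, down to 13 — 6 moves in all.
Check: all required cells visited; 6 ≤ 6 moves.

5 - 4 - 3 - 2 - 7 - 8 - 13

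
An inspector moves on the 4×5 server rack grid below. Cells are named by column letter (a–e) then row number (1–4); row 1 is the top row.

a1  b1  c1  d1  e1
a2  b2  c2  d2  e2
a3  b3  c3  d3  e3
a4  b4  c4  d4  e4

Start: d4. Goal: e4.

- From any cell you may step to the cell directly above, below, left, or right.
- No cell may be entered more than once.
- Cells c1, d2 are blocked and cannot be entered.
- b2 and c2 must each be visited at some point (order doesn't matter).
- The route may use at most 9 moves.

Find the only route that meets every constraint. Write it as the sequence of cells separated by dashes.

The 9-move cap with required stops at b2, c2 leaves no slack for detours.
Route from d4: 2× left (reaching b4), 2× up (reaching b2), right to c2, down to c3, 2× right (reaching e3), down to e4 — 9 moves in all.
Check: all required cells visited; 9 ≤ 9 moves.

d4 - c4 - b4 - b3 - b2 - c2 - c3 - d3 - e3 - e4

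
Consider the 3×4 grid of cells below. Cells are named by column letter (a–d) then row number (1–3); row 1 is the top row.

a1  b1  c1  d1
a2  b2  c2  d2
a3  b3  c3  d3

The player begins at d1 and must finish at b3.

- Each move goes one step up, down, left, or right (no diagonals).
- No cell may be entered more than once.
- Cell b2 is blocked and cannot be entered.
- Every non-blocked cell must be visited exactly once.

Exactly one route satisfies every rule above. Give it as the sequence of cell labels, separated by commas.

Need to visit all 11 open cells exactly once, starting at d1 and ending at b3.
Route from d1: down 2 to d3, left 1 to c3, up 2 to c1, left 2 to a1, down 2 to a3, right 1 to b3 — 10 moves in all.
Check: all 11 open cells covered.

d1, d2, d3, c3, c2, c1, b1, a1, a2, a3, b3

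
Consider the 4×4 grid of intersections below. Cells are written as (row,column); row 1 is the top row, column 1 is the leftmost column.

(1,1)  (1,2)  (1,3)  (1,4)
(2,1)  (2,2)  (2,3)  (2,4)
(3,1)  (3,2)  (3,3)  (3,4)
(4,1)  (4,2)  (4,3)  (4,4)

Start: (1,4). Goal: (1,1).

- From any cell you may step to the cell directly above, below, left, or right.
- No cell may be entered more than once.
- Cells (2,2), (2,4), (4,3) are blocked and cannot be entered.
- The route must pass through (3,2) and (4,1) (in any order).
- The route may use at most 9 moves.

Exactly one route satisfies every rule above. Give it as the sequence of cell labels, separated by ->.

The 9-move cap with required stops at (3,2), (4,1) leaves no slack for detours.
Route from (1,4): left to (1,3), 2× down (reaching (3,3)), left to (3,2), down to (4,2), left to (4,1), 3× up (reaching (1,1)) — 9 moves in all.
Check: all required cells visited; 9 ≤ 9 moves.

(1,4) -> (1,3) -> (2,3) -> (3,3) -> (3,2) -> (4,2) -> (4,1) -> (3,1) -> (2,1) -> (1,1)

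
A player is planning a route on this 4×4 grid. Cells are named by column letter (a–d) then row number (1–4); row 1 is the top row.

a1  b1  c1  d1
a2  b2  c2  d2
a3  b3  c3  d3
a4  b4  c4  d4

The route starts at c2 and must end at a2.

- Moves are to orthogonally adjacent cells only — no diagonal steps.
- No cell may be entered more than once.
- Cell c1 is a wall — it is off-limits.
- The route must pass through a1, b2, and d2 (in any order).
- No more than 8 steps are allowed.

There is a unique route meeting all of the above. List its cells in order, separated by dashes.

The 8-move cap with required stops at a1, b2, d2 leaves no slack for detours.
Route from c2: right 1 to d2, down 1 to d3, left 2 to b3, up 2 to b1, left 1 to a1, down 1 to a2 — 8 moves in all.
Check: all required cells visited; 8 ≤ 8 moves.

c2 - d2 - d3 - c3 - b3 - b2 - b1 - a1 - a2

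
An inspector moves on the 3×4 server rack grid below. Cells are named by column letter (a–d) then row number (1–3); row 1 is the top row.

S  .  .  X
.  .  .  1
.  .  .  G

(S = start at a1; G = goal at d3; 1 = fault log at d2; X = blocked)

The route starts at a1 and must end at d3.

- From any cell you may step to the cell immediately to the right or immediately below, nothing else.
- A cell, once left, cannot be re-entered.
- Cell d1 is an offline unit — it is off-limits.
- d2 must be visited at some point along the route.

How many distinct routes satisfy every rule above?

A right/down-only route from a1 to d3 makes exactly 2 down-moves and 3 right-moves in some order.
With no other constraints that would be C(5,2) = 10 routes.
Split at d2 and multiply the segment counts (each segment already excludes blocked cells): a1→d2: 3; d2→d3: 1; product = 3.
That gives 3 routes.

3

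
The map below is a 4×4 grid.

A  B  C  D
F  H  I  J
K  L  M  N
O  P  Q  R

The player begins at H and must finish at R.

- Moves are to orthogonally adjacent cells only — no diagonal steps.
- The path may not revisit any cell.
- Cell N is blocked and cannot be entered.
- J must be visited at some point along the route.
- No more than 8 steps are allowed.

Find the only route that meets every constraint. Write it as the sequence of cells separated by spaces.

The budget equals the shortest possible length, so every move has to be on a shortest route through the required cells.
Route from H: up to B, 2× right (reaching D), down to J, left to I, 2× down (reaching Q), right to R — 8 moves in all.
Check: all required cells visited; 8 ≤ 8 moves.

H B C D J I M Q R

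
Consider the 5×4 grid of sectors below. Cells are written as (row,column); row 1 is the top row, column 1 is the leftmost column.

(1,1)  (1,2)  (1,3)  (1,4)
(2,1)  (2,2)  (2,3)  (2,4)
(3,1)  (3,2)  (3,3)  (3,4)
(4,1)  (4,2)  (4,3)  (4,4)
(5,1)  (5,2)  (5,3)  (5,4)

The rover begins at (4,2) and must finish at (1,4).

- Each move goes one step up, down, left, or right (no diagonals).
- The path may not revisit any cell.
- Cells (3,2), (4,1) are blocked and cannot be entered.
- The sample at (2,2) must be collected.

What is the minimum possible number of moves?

Any route passes through (2,2) somewhere between (4,2) and (1,4). Summing Manhattan distances along the two legs ((4,2) → (2,2) → (1,4)) gives a lower bound of 2 + 3 = 5 moves.
That bound ignores the blocked cells. Measuring each leg by the fewest moves that actually steer around them ((4,2)→(2,2): 4; (2,2)→(1,4): 3) raises the lower bound to 7.
A route of 7 moves exists: (4,2) → (4,3) → (3,3) → (2,3) → (2,2) → (1,2) → (1,3) → (1,4).
Since 7 matches that lower bound, it is optimal.

7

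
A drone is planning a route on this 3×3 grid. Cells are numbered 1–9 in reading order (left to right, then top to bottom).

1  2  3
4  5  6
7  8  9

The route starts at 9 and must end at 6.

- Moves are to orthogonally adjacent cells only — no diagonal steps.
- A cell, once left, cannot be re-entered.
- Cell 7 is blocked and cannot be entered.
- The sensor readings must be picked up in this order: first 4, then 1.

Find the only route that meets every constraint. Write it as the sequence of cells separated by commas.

The waypoints must appear in the order 4, 1, with no cell reused.
Route from 9: left to 8, up to 5, left to 4, up to 1, 2× right (reaching 3), down to 6 — 7 moves in all.
Check: order respected (4 at step 3, 1 at step 4).

9, 8, 5, 4, 1, 2, 3, 6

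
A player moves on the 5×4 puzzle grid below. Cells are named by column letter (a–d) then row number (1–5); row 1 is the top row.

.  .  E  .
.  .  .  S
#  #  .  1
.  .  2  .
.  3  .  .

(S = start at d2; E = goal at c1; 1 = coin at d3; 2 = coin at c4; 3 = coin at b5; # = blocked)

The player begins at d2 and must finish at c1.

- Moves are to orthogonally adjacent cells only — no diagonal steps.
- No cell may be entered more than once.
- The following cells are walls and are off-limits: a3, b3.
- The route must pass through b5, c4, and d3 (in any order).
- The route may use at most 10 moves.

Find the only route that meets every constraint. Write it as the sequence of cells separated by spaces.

Any route must reach b5, c4, and d3 and still end at c1 within 10 moves, so the order of the required stops is forced.
Route from d2: down 3 to d5, left 2 to b5, up 1 to b4, right 1 to c4, up 3 to c1 — 10 moves in all.
Check: all required cells visited; 10 ≤ 10 moves.

d2 d3 d4 d5 c5 b5 b4 c4 c3 c2 c1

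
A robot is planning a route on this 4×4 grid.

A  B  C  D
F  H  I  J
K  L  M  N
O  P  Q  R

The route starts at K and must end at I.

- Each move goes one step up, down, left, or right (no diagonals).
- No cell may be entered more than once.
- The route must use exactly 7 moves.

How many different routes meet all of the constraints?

18

Need simple routes of exactly 7 moves from K to I (Manhattan distance 3, so 2 moves are spent on a detour and 2 undoing it).
Branch systematically from the start, pruning whenever the remaining move budget drops below the Manhattan distance to I or differs from it in parity. Grouping the completions by first move — via F: 5; via O: 6; via L: 7 — and summing: 5 + 6 + 7 = 18.
That gives 18 routes.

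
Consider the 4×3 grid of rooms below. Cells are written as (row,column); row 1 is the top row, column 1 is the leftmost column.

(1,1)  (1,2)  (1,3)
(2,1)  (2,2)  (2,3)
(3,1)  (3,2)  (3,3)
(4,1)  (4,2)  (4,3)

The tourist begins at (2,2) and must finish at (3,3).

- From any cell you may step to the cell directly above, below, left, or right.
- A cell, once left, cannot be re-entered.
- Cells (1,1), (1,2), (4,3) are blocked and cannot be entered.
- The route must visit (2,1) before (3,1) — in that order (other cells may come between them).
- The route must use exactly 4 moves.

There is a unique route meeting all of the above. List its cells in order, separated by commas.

The waypoints must appear in the order (2,1), (3,1), with no cell reused.
Route from (2,2): left 1 to (2,1), down 1 to (3,1), right 2 to (3,3) — 4 moves in all.
Check: order respected ((2,1) at step 1, (3,1) at step 2); 4 moves as required.

(2,2), (2,1), (3,1), (3,2), (3,3)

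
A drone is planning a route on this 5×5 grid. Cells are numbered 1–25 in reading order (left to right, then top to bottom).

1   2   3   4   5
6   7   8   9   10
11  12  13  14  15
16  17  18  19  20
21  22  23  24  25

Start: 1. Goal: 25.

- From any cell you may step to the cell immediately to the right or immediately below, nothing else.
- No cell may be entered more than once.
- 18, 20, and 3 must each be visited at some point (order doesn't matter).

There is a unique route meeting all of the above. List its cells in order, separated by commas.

1, 2, 3, 8, 13, 18, 19, 20, 25

Moves only go right or down, so the column and row indices never decrease.
Route from 1: 2× right (reaching 3), 3× down (reaching 18), 2× right (reaching 20), down to 25 — 8 moves in all.
Check: all required cells visited.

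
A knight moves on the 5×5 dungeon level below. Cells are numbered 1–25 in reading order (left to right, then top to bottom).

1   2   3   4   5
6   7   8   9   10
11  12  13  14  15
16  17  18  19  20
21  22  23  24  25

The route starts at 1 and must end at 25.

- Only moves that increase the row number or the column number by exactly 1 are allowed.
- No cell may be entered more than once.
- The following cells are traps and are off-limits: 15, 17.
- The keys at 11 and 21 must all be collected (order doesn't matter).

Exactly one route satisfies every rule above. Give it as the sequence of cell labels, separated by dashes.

1 - 6 - 11 - 16 - 21 - 22 - 23 - 24 - 25

Moves only go right or down, so the column and row indices never decrease.
Route from 1: 4× down (reaching 21), 4× right (reaching 25) — 8 moves in all.
Check: all required cells visited.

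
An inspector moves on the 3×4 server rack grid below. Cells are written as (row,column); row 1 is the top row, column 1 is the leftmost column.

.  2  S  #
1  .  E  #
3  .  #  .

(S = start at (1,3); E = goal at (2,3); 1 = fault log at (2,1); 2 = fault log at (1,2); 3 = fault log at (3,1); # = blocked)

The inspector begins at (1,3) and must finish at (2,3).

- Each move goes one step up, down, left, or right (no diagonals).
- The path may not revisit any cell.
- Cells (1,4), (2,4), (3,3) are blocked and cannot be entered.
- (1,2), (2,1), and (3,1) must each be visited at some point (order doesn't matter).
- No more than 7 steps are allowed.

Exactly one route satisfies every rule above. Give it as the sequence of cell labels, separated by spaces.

The 7-move cap with required stops at (1,2), (2,1), (3,1) leaves no slack for detours.
Route from (1,3): 2× left (reaching (1,1)), 2× down (reaching (3,1)), right to (3,2), up to (2,2), right to (2,3) — 7 moves in all.
Check: all required cells visited; 7 ≤ 7 moves.

(1,3) (1,2) (1,1) (2,1) (3,1) (3,2) (2,2) (2,3)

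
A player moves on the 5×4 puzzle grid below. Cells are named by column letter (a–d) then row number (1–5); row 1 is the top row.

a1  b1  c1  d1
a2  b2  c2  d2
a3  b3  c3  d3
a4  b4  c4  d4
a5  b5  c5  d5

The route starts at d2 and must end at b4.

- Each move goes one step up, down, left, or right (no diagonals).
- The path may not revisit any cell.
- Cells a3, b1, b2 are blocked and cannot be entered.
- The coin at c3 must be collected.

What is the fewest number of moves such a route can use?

4

Any route passes through c3 somewhere between d2 and b4. Summing Manhattan distances along the two legs (d2 → c3 → b4) gives a lower bound of 2 + 2 = 4 moves.
A route of 4 moves achieves this: d2 → d3 → c3 → c4 → b4.
Since 4 matches the lower bound, it is optimal.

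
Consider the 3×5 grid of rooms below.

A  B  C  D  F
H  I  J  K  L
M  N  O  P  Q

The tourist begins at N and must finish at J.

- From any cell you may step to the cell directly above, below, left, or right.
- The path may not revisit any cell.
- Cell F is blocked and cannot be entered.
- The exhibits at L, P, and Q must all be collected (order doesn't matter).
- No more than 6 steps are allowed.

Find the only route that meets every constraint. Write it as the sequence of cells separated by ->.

The 6-move cap with required stops at L, P, Q leaves no slack for detours.
Route from N: 3× right (reaching Q), up to L, 2× left (reaching J) — 6 moves in all.
Check: all required cells visited; 6 ≤ 6 moves.

N -> O -> P -> Q -> L -> K -> J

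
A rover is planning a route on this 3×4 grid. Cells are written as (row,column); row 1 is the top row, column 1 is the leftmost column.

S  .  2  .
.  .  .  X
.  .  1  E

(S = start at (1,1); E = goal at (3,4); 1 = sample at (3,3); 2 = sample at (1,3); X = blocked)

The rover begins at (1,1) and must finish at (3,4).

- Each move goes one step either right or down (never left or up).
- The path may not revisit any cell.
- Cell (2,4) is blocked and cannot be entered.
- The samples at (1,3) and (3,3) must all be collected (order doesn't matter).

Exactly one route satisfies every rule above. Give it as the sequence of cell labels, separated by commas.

(1,1), (1,2), (1,3), (2,3), (3,3), (3,4)

Moves only go right or down, so the column and row indices never decrease.
Route from (1,1): 2× right (reaching (1,3)), 2× down (reaching (3,3)), right to (3,4) — 5 moves in all.
Check: all required cells visited.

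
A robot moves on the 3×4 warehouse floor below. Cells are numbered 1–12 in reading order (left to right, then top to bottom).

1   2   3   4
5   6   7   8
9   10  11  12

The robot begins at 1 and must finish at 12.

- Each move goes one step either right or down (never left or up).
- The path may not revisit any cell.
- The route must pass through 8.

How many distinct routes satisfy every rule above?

4

A right/down-only route from 1 to 12 makes exactly 2 down-moves and 3 right-moves in some order.
With no other constraints that would be C(5,2) = 10 routes.
Split at 8 and multiply the segment counts: 1→8: 4; 8→12: 1; product = 4.
That gives 4 routes.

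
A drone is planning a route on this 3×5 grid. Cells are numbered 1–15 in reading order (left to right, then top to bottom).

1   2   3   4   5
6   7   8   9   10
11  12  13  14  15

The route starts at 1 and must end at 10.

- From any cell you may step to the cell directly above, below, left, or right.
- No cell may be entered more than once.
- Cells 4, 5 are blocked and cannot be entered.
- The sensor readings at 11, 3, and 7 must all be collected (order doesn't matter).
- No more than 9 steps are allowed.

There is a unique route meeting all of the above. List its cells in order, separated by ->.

1 -> 6 -> 11 -> 12 -> 7 -> 2 -> 3 -> 8 -> 9 -> 10

Any route must reach 11, 3, and 7 and still end at 10 within 9 moves, so the order of the required stops is forced.
Route from 1: down 2 to 11, right 1 to 12, up 2 to 2, right 1 to 3, down 1 to 8, right 2 to 10 — 9 moves in all.
Check: all required cells visited; 9 ≤ 9 moves.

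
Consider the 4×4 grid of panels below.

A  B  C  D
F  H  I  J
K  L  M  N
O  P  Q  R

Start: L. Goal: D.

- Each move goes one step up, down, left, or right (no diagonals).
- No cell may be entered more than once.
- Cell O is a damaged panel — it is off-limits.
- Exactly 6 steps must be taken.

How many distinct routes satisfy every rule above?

Need simple routes of exactly 6 moves from L to D (Manhattan distance 4, so 1 moves are spent on a detour and 1 undoing it).
Branch systematically from the start, pruning whenever the remaining move budget drops below the Manhattan distance to D or differs from it in parity. Grouping the completions by first move — via H: 3; via P: 4; via K: 4; via M: 3 — and summing: 3 + 4 + 4 + 3 = 14.
That gives 14 routes.

14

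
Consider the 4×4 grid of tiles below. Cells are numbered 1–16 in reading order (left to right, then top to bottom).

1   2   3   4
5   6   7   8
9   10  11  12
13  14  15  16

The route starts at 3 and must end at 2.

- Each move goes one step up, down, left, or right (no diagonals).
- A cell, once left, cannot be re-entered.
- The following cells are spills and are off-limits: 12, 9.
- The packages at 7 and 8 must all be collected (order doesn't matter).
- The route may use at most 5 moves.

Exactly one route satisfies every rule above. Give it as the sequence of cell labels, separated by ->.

The 5-move cap with required stops at 7, 8 leaves no slack for detours.
Route from 3: right 1 to 4, down 1 to 8, left 2 to 6, up 1 to 2 — 5 moves in all.
Check: all required cells visited; 5 ≤ 5 moves.

3 -> 4 -> 8 -> 7 -> 6 -> 2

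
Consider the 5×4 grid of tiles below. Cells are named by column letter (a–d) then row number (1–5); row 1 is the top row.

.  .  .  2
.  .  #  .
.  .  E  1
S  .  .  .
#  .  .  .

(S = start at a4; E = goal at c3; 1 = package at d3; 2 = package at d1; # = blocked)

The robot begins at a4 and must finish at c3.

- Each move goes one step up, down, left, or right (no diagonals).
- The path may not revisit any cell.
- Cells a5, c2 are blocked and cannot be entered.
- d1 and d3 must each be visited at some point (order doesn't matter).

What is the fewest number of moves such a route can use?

9

Any route passes through d1 and d3 in some order between a4 and c3. Summing Manhattan distances along each leg and taking the cheapest ordering (a4 → d3 → d1 → c3) gives a lower bound of 4 + 2 + 3 = 9 moves.
A route of 9 moves achieves this: a4 → a3 → a2 → a1 → b1 → c1 → d1 → d2 → d3 → c3.
Since 9 matches the lower bound, it is optimal.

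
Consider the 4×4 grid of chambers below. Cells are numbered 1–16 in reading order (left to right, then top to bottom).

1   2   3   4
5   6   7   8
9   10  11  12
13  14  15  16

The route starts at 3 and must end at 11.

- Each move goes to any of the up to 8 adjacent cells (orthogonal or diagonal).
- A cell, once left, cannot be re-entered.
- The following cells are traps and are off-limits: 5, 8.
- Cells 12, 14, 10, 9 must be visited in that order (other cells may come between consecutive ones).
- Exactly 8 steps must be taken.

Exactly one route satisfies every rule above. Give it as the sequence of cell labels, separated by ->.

The waypoints must appear in the order 12, 14, 10, 9, with no cell reused.
Route from 3: down 1 to 7, down-right 1 to 12, down-left 1 to 15, left 1 to 14, up 1 to 10, left 1 to 9, up-right 1 to 6, down-right 1 to 11 — 8 moves in all.
Check: order respected (12 at step 2, 14 at step 4, 10 at step 5, 9 at step 6); 8 moves as required.

3 -> 7 -> 12 -> 15 -> 14 -> 10 -> 9 -> 6 -> 11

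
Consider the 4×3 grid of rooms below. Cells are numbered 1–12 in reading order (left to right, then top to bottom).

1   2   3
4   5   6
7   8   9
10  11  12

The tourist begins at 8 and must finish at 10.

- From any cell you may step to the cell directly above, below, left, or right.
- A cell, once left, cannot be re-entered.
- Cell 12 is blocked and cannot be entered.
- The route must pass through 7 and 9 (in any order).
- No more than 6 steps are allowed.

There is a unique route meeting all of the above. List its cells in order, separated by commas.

The 6-move cap with required stops at 7, 9 leaves no slack for detours.
Route from 8: right 1 to 9, up 1 to 6, left 2 to 4, down 2 to 10 — 6 moves in all.
Check: all required cells visited; 6 ≤ 6 moves.

8, 9, 6, 5, 4, 7, 10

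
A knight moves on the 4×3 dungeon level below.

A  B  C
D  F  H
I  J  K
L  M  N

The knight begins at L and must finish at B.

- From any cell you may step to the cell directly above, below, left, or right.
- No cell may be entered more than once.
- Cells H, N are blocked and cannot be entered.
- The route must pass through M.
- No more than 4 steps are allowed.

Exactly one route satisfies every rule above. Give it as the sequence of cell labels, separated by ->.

L -> M -> J -> F -> B

Any route must reach M and still end at B within 4 moves, so the order of the required stops is forced.
Route from L: right 1 to M, up 3 to B — 4 moves in all.
Check: all required cells visited; 4 ≤ 4 moves.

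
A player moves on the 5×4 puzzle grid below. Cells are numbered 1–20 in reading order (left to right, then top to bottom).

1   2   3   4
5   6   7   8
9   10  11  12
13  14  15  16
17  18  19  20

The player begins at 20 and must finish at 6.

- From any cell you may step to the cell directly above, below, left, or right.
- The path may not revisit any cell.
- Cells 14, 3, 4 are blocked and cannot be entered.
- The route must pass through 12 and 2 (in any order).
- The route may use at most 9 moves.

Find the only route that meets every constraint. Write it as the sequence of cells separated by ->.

20 -> 16 -> 12 -> 11 -> 10 -> 9 -> 5 -> 1 -> 2 -> 6

The 9-move cap with required stops at 12, 2 leaves no slack for detours.
Route from 20: up 2 to 12, left 3 to 9, up 2 to 1, right 1 to 2, down 1 to 6 — 9 moves in all.
Check: all required cells visited; 9 ≤ 9 moves.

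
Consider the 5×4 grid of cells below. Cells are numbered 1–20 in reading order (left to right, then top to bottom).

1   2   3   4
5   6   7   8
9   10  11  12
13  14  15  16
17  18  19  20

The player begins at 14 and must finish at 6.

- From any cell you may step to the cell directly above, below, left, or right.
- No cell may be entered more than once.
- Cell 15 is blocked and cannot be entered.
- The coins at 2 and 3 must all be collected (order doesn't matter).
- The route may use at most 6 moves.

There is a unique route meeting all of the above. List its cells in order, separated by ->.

The 6-move cap with required stops at 2, 3 leaves no slack for detours.
Route from 14: up to 10, right to 11, 2× up (reaching 3), left to 2, down to 6 — 6 moves in all.
Check: all required cells visited; 6 ≤ 6 moves.

14 -> 10 -> 11 -> 7 -> 3 -> 2 -> 6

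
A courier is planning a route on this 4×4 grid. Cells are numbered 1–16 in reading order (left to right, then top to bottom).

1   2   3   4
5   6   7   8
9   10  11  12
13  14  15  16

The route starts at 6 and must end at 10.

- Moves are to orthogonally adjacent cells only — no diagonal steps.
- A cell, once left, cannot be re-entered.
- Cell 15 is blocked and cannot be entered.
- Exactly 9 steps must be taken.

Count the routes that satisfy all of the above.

Need simple routes of exactly 9 moves from 6 to 10 (Manhattan distance 1, so 4 moves are spent on a detour and 4 undoing it).
Enumerating: 6 5 1 2 3 7 8 12 11 10 | 6 5 1 2 3 4 8 12 11 10 | 6 5 1 2 3 4 8 7 11 10 | 6 7 3 2 1 5 9 13 14 10 | 6 7 8 4 3 2 1 5 9 10.
That gives 5 routes.

5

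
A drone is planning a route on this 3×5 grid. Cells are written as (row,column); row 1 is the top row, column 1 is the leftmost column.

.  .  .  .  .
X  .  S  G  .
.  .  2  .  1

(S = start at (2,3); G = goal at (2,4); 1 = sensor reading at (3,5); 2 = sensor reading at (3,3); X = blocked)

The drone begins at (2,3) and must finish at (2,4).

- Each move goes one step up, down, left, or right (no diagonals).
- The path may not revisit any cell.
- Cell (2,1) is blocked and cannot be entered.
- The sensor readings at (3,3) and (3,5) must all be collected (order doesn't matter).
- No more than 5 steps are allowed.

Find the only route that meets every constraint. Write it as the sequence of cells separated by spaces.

(2,3) (3,3) (3,4) (3,5) (2,5) (2,4)

The budget equals the shortest possible length, so every move has to be on a shortest route through the required cells.
Route from (2,3): down 1 to (3,3), right 2 to (3,5), up 1 to (2,5), left 1 to (2,4) — 5 moves in all.
Check: all required cells visited; 5 ≤ 5 moves.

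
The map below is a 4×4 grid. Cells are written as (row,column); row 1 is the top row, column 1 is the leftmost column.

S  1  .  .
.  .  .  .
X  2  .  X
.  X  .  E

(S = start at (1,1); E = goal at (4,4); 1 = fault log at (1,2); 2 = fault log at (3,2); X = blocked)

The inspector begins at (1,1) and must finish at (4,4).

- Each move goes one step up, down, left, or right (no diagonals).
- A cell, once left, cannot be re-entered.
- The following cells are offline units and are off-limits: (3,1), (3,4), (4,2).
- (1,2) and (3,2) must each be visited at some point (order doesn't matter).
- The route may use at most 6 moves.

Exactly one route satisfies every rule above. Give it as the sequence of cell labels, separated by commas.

(1,1), (1,2), (2,2), (3,2), (3,3), (4,3), (4,4)

The budget equals the shortest possible length, so every move has to be on a shortest route through the required cells.
Route from (1,1): right to (1,2), 2× down (reaching (3,2)), right to (3,3), down to (4,3), right to (4,4) — 6 moves in all.
Check: all required cells visited; 6 ≤ 6 moves.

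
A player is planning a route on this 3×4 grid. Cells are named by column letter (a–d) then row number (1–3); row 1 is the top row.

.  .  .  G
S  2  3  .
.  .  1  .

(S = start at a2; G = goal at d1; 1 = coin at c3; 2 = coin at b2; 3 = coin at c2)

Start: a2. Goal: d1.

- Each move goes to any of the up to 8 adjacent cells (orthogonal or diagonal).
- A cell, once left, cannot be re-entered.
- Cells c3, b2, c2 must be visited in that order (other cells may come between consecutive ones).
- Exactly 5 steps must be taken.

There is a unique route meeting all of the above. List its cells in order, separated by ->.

The waypoints must appear in the order c3, b2, c2, with no cell reused.
Route from a2: down-right 1 to b3, right 1 to c3, up-left 1 to b2, right 1 to c2, up-right 1 to d1 — 5 moves in all.
Check: order respected (1 at step 2, 2 at step 3, 3 at step 4); 5 moves as required.

a2 -> b3 -> c3 -> b2 -> c2 -> d1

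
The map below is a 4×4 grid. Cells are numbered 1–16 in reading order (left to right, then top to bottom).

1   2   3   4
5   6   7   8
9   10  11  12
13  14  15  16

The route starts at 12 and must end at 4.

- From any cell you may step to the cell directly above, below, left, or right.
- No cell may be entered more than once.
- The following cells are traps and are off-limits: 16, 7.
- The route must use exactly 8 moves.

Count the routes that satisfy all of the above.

Need simple routes of exactly 8 moves from 12 to 4 (Manhattan distance 2, so 3 moves are spent on a detour and 3 undoing it).
Enumerating: 12 11 15 14 10 6 2 3 4 | 12 11 10 6 5 1 2 3 4 | 12 11 10 9 5 1 2 3 4 | 12 11 10 9 5 6 2 3 4.
That gives 4 routes.

4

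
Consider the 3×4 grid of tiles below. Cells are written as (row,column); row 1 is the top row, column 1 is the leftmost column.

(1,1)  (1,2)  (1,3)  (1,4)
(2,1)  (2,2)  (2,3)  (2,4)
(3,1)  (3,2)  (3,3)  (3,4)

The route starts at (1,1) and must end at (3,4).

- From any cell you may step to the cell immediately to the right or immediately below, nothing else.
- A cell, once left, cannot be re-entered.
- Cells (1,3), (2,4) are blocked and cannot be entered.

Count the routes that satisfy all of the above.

A right/down-only route from (1,1) to (3,4) makes exactly 2 down-moves and 3 right-moves in some order.
With no other constraints that would be C(5,2) = 10 routes.
Subtract routes through each blocked cell (inclusion–exclusion for overlaps): − through (1,3): 3 − through (2,4): 4 + through (1,3)&(2,4): 2 → 5.
That gives 5 routes.

5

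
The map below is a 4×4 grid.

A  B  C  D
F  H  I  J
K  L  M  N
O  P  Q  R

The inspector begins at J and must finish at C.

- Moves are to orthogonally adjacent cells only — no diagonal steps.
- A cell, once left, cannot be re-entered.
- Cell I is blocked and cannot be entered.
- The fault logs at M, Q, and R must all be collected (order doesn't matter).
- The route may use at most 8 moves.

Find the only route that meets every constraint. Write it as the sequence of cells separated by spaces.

The budget equals the shortest possible length, so every move has to be on a shortest route through the required cells.
Route from J: 2× down (reaching R), left to Q, up to M, left to L, 2× up (reaching B), right to C — 8 moves in all.
Check: all required cells visited; 8 ≤ 8 moves.

J N R Q M L H B C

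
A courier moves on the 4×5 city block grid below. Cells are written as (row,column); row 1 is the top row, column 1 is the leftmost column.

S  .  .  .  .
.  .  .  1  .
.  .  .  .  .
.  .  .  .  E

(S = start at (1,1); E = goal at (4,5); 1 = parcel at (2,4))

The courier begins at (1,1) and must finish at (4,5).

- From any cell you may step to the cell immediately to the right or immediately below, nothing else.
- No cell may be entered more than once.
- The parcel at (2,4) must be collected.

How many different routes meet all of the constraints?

12

A right/down-only route from (1,1) to (4,5) makes exactly 3 down-moves and 4 right-moves in some order.
With no other constraints that would be C(7,3) = 35 routes.
Split at (2,4) and multiply the segment counts: (1,1)→(2,4): 4; (2,4)→(4,5): 3; product = 12.
That gives 12 routes.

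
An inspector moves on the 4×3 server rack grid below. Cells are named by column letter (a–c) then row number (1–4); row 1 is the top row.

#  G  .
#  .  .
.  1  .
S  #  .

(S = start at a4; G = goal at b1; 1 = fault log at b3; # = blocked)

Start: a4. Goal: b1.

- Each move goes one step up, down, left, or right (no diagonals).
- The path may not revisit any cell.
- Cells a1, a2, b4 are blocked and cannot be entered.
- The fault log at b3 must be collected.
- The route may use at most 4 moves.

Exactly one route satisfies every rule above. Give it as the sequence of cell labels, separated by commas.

a4, a3, b3, b2, b1

Any route must reach b3 and still end at b1 within 4 moves, so the order of the required stops is forced.
Route from a4: up 1 to a3, right 1 to b3, up 2 to b1 — 4 moves in all.
Check: all required cells visited; 4 ≤ 4 moves.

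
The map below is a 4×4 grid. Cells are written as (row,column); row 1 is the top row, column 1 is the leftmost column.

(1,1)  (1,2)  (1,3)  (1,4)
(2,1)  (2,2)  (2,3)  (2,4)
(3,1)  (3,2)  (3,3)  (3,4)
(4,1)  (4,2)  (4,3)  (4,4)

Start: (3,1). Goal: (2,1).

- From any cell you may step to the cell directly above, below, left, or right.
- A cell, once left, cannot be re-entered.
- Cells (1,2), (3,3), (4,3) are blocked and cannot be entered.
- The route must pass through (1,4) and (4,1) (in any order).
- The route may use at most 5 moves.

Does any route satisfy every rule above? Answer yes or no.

Even ignoring the no-revisit rule, getting from (3,1) to (2,1), taking the cheapest ordering (3,1) → (4,1) → (1,4) → (2,1) needs at least 1 + 6 + 4 = 11 moves (Manhattan distance per leg), which exceeds the 5-move limit.

no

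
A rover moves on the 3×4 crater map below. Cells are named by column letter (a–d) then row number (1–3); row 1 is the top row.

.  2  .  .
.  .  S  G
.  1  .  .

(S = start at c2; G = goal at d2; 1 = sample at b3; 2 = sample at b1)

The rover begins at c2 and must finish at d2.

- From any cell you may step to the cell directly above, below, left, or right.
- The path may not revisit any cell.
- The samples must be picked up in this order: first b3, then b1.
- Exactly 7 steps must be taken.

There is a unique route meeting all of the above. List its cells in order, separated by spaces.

The waypoints must appear in the order b3, b1, with no cell reused.
Route from c2: down 1 to c3, left 1 to b3, up 2 to b1, right 2 to d1, down 1 to d2 — 7 moves in all.
Check: order respected (1 at step 2, 2 at step 4); 7 moves as required.

c2 c3 b3 b2 b1 c1 d1 d2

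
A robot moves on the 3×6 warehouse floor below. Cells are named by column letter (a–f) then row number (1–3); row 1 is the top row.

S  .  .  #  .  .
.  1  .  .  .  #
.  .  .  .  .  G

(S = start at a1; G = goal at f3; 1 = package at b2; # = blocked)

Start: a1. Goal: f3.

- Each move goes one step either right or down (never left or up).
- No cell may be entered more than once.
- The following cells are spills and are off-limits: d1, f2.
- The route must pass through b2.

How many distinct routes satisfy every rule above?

A right/down-only route from a1 to f3 makes exactly 2 down-moves and 5 right-moves in some order.
With no other constraints that would be C(7,2) = 21 routes.
Split at b2 and multiply the segment counts (each segment already excludes blocked cells): a1→b2: 2; b2→f3: 4; product = 8.
That gives 8 routes.

8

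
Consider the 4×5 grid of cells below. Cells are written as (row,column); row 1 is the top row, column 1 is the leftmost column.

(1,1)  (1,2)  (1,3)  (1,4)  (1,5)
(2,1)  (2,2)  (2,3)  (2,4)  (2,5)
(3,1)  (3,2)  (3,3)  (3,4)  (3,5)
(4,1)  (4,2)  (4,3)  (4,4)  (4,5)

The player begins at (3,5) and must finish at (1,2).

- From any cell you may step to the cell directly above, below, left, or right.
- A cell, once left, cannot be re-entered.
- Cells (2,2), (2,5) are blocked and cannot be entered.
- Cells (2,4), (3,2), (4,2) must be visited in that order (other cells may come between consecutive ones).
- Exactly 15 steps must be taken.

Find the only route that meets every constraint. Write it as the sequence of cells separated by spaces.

(3,5) (4,5) (4,4) (3,4) (2,4) (1,4) (1,3) (2,3) (3,3) (3,2) (4,2) (4,1) (3,1) (2,1) (1,1) (1,2)

The waypoints must appear in the order (2,4), (3,2), (4,2), with no cell reused.
Route from (3,5): down 1 to (4,5), left 1 to (4,4), up 3 to (1,4), left 1 to (1,3), down 2 to (3,3), left 1 to (3,2), down 1 to (4,2), left 1 to (4,1), up 3 to (1,1), right 1 to (1,2) — 15 moves in all.
Check: order respected ((2,4) at step 4, (3,2) at step 9, (4,2) at step 10); 15 moves as required.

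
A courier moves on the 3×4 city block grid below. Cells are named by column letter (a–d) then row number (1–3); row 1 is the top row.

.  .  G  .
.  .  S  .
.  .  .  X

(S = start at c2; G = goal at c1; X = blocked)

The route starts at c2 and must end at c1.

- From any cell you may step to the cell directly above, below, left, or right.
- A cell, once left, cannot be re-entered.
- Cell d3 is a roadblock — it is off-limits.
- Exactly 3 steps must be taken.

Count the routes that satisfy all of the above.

Need simple routes of exactly 3 moves from c2 to c1 (Manhattan distance 1, so 1 moves are spent on a detour and 1 undoing it).
Enumerating: c2 b2 b1 c1 | c2 d2 d1 c1.
That gives 2 routes.

2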